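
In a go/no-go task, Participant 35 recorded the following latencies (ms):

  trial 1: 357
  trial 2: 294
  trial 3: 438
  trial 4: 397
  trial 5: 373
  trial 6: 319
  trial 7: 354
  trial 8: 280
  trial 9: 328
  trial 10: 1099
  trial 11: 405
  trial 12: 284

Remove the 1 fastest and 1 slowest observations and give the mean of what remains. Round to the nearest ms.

355 ms

Sorted: 280, 284, 294, 319, 328, 354, 357, 373, 397, 405, 438, 1099
Drop lowest 1 (280) and highest 1 (1099)
Remaining (n=10): Σ = 3549, mean = 3549/10 = 354.900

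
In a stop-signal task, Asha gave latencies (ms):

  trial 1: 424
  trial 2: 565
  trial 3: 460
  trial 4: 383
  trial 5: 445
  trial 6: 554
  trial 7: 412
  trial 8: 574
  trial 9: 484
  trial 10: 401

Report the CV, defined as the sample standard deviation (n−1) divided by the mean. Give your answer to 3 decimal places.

0.151

n = 10, Σ = 4702, M = 470.2000
Σ(x−M)² = 45627.600; s = √(45627.600/9) = 71.2021
CV = 71.2021 / 470.2000 = 0.15143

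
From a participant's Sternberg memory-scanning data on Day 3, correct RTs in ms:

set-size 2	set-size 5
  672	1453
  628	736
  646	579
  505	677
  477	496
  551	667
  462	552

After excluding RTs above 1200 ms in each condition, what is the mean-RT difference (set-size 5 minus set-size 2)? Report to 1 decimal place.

54.8 ms

set-size 5: exclude 1453
M(set-size 2) = 3941/7 = 563.000
M(set-size 5) = 3707/6 = 617.833
Difference = 617.833 − 563.000 = 54.833 ms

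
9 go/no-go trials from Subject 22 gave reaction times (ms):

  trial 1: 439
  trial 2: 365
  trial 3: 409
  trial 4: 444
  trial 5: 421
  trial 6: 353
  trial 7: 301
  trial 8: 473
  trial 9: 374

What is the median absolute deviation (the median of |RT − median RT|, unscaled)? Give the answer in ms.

35 ms

Sorted: 301, 353, 365, 374, 409, 421, 439, 444, 473 → median = 409
|x − 409|: 30, 44, 0, 35, 12, 56, 108, 64, 35
Sorted deviations: 0, 12, 30, 35, 35, 44, 56, 64, 108 → MAD = 35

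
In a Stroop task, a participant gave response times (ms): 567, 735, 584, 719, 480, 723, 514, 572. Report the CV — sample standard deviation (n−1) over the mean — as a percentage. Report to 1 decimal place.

16.4%

n = 8, Σ = 4894, M = 611.7500
Σ(x−M)² = 70335.500; s = √(70335.500/7) = 100.2394
CV = 100.2394 / 611.7500 = 0.16386 = 16.386%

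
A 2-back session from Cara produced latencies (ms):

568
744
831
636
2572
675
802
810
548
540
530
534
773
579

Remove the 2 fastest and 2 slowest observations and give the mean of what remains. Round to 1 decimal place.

667.5 ms

Sorted: 530, 534, 540, 548, 568, 579, 636, 675, 744, 773, 802, 810, 831, 2572
Drop lowest 2 (530, 534) and highest 2 (831, 2572)
Remaining (n=10): Σ = 6675, mean = 6675/10 = 667.500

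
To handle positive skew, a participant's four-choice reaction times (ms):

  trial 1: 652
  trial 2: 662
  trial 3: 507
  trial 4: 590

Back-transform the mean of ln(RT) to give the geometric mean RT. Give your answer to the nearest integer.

599 ms

ln(RT): 6.4800, 6.4953, 6.2285, 6.3801
Mean ln(RT) = 25.5839/4 = 6.39599
Geometric mean = exp(6.39599) = 599.43 ms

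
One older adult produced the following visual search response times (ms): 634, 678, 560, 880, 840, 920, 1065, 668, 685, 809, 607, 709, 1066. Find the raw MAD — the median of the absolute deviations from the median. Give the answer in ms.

102 ms

Sorted: 560, 607, 634, 668, 678, 685, 709, 809, 840, 880, 920, 1065, 1066 → median = 709
|x − 709|: 75, 31, 149, 171, 131, 211, 356, 41, 24, 100, 102, 0, 357
Sorted deviations: 0, 24, 31, 41, 75, 100, 102, 131, 149, 171, 211, 356, 357 → MAD = 102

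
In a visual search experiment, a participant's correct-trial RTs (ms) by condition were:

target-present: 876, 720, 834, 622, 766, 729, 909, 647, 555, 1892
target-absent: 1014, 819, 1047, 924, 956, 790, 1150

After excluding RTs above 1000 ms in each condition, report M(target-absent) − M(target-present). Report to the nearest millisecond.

132 ms

target-present: exclude 1892
target-absent: exclude 1014, 1047, 1150
M(target-present) = 6658/9 = 739.778
M(target-absent) = 3489/4 = 872.250
Difference = 872.250 − 739.778 = 132.472 ms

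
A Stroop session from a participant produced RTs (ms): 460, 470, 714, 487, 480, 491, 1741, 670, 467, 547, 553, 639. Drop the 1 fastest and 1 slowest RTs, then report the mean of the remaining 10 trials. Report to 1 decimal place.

551.8 ms

Sorted: 460, 467, 470, 480, 487, 491, 547, 553, 639, 670, 714, 1741
Drop lowest 1 (460) and highest 1 (1741)
Remaining (n=10): Σ = 5518, mean = 5518/10 = 551.800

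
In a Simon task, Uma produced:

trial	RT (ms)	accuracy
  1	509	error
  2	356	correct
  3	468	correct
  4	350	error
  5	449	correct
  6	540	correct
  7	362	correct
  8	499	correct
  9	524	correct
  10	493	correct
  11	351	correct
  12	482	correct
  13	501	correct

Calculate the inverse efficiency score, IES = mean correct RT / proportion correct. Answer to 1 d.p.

539.9 ms

Correct trials (n=11): 356, 468, 449, 540, 362, 499, 524, 493, 351, 482, 501
Mean correct RT = 5025/11 = 456.8182 ms
Proportion correct = 11/13
IES = 456.8182 / (11/13) = 539.876 ms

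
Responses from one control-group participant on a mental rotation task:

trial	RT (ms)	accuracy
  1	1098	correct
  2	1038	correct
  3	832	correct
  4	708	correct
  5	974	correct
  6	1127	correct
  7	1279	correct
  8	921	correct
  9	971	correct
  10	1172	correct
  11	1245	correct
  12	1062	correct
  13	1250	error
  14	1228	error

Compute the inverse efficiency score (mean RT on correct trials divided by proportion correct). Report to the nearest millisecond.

Correct trials (n=12): 1098, 1038, 832, 708, 974, 1127, 1279, 921, 971, 1172, 1245, 1062
Mean correct RT = 12427/12 = 1035.5833 ms
Proportion correct = 12/14
IES = 1035.5833 / (12/14) = 1208.181 ms

1208 ms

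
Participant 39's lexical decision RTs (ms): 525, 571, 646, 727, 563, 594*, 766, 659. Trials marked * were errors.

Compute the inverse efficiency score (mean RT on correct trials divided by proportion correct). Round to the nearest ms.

728 ms

Correct trials (n=7): 525, 571, 646, 727, 563, 766, 659
Mean correct RT = 4457/7 = 636.7143 ms
Proportion correct = 7/8
IES = 636.7143 / (7/8) = 727.673 ms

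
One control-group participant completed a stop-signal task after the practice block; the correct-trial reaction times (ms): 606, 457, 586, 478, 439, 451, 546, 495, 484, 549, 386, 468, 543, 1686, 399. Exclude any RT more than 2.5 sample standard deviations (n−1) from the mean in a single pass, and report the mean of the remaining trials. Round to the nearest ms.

n = 15, ΣRT = 8573, M = 571.533
Σ(x−M)² = 1387795.73; s = √(1387795.73/14) = 314.846
Cutoffs: 571.533 ± 2.5·314.846 → [-215.6, 1358.6]
Outside: 1686 → excluded.
Retained (n=14): Σ = 6887, mean = 6887/14 = 491.929

492 ms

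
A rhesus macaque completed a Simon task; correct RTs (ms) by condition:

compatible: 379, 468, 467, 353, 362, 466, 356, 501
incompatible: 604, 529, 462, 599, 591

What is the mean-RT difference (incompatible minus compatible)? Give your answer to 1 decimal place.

M(compatible) = 3352/8 = 419.000
M(incompatible) = 2785/5 = 557.000
Difference = 557.000 − 419.000 = 138.000 ms

138.0 ms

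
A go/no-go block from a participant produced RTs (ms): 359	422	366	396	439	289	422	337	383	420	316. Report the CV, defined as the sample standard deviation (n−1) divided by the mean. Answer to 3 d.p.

n = 11, Σ = 4149, M = 377.1818
Σ(x−M)² = 23649.636; s = √(23649.636/10) = 48.6309
CV = 48.6309 / 377.1818 = 0.12893

0.129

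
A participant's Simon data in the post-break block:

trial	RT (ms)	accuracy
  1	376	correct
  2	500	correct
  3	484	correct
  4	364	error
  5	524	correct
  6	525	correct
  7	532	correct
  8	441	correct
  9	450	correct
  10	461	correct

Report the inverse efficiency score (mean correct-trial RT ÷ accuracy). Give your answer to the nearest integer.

530 ms

Correct trials (n=9): 376, 500, 484, 524, 525, 532, 441, 450, 461
Mean correct RT = 4293/9 = 477.0000 ms
Proportion correct = 9/10
IES = 477.0000 / (9/10) = 530.000 ms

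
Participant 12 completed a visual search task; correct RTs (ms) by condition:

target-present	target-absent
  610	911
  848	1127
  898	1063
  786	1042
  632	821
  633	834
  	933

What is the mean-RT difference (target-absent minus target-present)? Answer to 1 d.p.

M(target-present) = 4407/6 = 734.500
M(target-absent) = 6731/7 = 961.571
Difference = 961.571 − 734.500 = 227.071 ms

227.1 ms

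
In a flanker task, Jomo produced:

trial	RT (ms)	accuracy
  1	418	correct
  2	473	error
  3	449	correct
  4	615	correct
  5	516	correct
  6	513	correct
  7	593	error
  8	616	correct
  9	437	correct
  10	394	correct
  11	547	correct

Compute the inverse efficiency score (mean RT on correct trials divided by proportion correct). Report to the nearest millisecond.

612 ms

Correct trials (n=9): 418, 449, 615, 516, 513, 616, 437, 394, 547
Mean correct RT = 4505/9 = 500.5556 ms
Proportion correct = 9/11
IES = 500.5556 / (9/11) = 611.790 ms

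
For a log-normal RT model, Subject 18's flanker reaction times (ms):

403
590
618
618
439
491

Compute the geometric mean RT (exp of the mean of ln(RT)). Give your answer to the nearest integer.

519 ms

ln(RT): 5.9989, 6.3801, 6.4265, 6.4265, 6.0845, 6.1964
Mean ln(RT) = 37.5130/6 = 6.25216
Geometric mean = exp(6.25216) = 519.13 ms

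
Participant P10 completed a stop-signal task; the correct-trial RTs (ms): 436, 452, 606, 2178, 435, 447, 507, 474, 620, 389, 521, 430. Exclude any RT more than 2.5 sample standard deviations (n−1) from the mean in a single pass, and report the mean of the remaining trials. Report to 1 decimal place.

n = 12, ΣRT = 7495, M = 624.583
Σ(x−M)² = 2686888.92; s = √(2686888.92/11) = 494.229
Cutoffs: 624.583 ± 2.5·494.229 → [-611.0, 1860.2]
Outside: 2178 → excluded.
Retained (n=11): Σ = 5317, mean = 5317/11 = 483.364

483.4 ms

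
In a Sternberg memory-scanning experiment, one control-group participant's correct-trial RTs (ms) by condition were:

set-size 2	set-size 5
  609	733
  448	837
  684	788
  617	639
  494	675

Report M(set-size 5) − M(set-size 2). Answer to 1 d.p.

M(set-size 2) = 2852/5 = 570.400
M(set-size 5) = 3672/5 = 734.400
Difference = 734.400 − 570.400 = 164.000 ms

164.0 ms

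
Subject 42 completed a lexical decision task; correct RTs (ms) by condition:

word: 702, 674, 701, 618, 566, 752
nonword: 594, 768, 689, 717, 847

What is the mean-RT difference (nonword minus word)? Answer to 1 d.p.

54.2 ms

M(word) = 4013/6 = 668.833
M(nonword) = 3615/5 = 723.000
Difference = 723.000 − 668.833 = 54.167 ms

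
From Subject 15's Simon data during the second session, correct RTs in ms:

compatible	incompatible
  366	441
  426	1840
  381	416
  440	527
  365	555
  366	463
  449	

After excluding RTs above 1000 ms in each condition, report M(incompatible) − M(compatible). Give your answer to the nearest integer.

81 ms

incompatible: exclude 1840
M(compatible) = 2793/7 = 399.000
M(incompatible) = 2402/5 = 480.400
Difference = 480.400 − 399.000 = 81.400 ms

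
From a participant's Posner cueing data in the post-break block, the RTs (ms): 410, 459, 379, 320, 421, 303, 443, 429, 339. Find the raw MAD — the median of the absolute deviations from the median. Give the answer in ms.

Sorted: 303, 320, 339, 379, 410, 421, 429, 443, 459 → median = 410
|x − 410|: 0, 49, 31, 90, 11, 107, 33, 19, 71
Sorted deviations: 0, 11, 19, 31, 33, 49, 71, 90, 107 → MAD = 33

33 ms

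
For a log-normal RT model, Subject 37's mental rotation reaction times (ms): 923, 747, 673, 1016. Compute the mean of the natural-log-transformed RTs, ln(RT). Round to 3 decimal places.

ln(RT): 6.8276, 6.6161, 6.5117, 6.9236
Σ ln(RT) = 26.8791
Mean = 26.8791/4 = 6.71977

6.720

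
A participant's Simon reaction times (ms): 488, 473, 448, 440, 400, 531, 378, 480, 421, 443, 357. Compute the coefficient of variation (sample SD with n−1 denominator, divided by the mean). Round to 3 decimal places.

n = 11, Σ = 4859, M = 441.7273
Σ(x−M)² = 26008.182; s = √(26008.182/10) = 50.9982
CV = 50.9982 / 441.7273 = 0.11545

0.115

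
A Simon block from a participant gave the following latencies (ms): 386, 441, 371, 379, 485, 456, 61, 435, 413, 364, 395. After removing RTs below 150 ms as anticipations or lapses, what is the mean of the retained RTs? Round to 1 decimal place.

412.5 ms

Excluded: 61
Retained (n=10): Σ = 4125
Mean = 4125/10 = 412.5000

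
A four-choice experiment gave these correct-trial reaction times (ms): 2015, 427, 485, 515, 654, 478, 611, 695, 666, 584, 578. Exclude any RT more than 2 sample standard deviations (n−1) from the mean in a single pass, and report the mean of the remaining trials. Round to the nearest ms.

n = 11, ΣRT = 7708, M = 700.727
Σ(x−M)² = 1973040.18; s = √(1973040.18/10) = 444.189
Cutoffs: 700.727 ± 2·444.189 → [-187.7, 1589.1]
Outside: 2015 → excluded.
Retained (n=10): Σ = 5693, mean = 5693/10 = 569.300

569 ms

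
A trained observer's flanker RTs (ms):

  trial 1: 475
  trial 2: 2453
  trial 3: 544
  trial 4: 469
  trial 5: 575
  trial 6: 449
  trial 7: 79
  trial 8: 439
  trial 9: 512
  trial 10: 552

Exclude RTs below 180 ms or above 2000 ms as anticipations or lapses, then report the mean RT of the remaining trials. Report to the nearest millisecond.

502 ms

Excluded: 79, 2453
Retained (n=8): Σ = 4015
Mean = 4015/8 = 501.8750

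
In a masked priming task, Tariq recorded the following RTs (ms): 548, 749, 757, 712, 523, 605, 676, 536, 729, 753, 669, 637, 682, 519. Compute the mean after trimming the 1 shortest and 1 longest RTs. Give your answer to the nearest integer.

Sorted: 519, 523, 536, 548, 605, 637, 669, 676, 682, 712, 729, 749, 753, 757
Drop lowest 1 (519) and highest 1 (757)
Remaining (n=12): Σ = 7819, mean = 7819/12 = 651.583

652 ms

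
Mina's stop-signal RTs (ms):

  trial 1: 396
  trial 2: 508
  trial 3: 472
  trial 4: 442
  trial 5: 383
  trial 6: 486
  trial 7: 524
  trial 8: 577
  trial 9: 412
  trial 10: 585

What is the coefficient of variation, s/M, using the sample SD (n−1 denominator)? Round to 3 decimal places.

0.149

n = 10, Σ = 4785, M = 478.5000
Σ(x−M)² = 45764.500; s = √(45764.500/9) = 71.3088
CV = 71.3088 / 478.5000 = 0.14903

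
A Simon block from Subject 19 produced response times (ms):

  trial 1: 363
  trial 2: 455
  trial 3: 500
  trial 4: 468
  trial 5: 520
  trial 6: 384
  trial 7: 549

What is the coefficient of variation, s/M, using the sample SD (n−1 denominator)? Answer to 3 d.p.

n = 7, Σ = 3239, M = 462.7143
Σ(x−M)² = 28343.429; s = √(28343.429/6) = 68.7307
CV = 68.7307 / 462.7143 = 0.14854

0.149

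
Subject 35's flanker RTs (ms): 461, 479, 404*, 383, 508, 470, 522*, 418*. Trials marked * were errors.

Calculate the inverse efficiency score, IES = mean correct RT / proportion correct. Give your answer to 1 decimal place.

Correct trials (n=5): 461, 479, 383, 508, 470
Mean correct RT = 2301/5 = 460.2000 ms
Proportion correct = 5/8
IES = 460.2000 / (5/8) = 736.320 ms

736.3 ms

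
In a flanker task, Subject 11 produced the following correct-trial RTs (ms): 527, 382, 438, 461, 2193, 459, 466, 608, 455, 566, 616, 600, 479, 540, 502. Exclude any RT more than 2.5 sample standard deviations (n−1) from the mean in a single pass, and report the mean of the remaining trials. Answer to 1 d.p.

n = 15, ΣRT = 9292, M = 619.467
Σ(x−M)² = 2718565.73; s = √(2718565.73/14) = 440.662
Cutoffs: 619.467 ± 2.5·440.662 → [-482.2, 1721.1]
Outside: 2193 → excluded.
Retained (n=14): Σ = 7099, mean = 7099/14 = 507.071

507.1 ms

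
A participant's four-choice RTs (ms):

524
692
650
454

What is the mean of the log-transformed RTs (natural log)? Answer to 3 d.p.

ln(RT): 6.2615, 6.5396, 6.4770, 6.1181
Σ ln(RT) = 25.3961
Mean = 25.3961/4 = 6.34904

6.349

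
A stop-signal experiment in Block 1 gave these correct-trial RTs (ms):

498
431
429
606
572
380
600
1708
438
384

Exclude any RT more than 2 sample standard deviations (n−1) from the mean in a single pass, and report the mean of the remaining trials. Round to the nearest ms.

482 ms

n = 10, ΣRT = 6046, M = 604.600
Σ(x−M)² = 1417778.40; s = √(1417778.40/9) = 396.902
Cutoffs: 604.600 ± 2·396.902 → [-189.2, 1398.4]
Outside: 1708 → excluded.
Retained (n=9): Σ = 4338, mean = 4338/9 = 482.000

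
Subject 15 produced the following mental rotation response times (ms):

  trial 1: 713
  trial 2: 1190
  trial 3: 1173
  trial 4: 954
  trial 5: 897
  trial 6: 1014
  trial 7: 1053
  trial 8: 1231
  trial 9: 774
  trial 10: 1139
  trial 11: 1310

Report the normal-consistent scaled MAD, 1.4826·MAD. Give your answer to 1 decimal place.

Sorted: 713, 774, 897, 954, 1014, 1053, 1139, 1173, 1190, 1231, 1310 → median = 1053
|x − 1053| sorted: 0, 39, 86, 99, 120, 137, 156, 178, 257, 279, 340 → MAD = 137
Robust SD ≈ 1.4826 × 137 = 203.116

203.1 ms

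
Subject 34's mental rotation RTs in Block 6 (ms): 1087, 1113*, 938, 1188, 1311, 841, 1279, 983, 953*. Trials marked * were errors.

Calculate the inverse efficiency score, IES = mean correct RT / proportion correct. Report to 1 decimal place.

1400.9 ms

Correct trials (n=7): 1087, 938, 1188, 1311, 841, 1279, 983
Mean correct RT = 7627/7 = 1089.5714 ms
Proportion correct = 7/9
IES = 1089.5714 / (7/9) = 1400.878 ms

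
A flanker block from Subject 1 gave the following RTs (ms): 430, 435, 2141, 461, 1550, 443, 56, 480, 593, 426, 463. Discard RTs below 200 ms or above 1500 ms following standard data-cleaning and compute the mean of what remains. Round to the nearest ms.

Excluded: 56, 1550, 2141
Retained (n=8): Σ = 3731
Mean = 3731/8 = 466.3750

466 ms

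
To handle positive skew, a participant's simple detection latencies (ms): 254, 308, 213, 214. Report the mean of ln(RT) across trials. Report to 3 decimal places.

ln(RT): 5.5373, 5.7301, 5.3613, 5.3660
Σ ln(RT) = 21.9947
Mean = 21.9947/4 = 5.49868

5.499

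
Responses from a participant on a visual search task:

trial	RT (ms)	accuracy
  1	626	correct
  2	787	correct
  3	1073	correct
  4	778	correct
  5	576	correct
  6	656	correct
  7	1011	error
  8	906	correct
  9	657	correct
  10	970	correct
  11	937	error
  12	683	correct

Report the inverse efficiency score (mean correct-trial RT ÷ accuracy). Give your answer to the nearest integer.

925 ms

Correct trials (n=10): 626, 787, 1073, 778, 576, 656, 906, 657, 970, 683
Mean correct RT = 7712/10 = 771.2000 ms
Proportion correct = 10/12
IES = 771.2000 / (10/12) = 925.440 ms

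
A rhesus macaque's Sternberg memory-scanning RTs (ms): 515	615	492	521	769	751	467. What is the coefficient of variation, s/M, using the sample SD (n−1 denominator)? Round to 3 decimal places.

0.212

n = 7, Σ = 4130, M = 590.0000
Σ(x−M)² = 93706.000; s = √(93706.000/6) = 124.9707
CV = 124.9707 / 590.0000 = 0.21181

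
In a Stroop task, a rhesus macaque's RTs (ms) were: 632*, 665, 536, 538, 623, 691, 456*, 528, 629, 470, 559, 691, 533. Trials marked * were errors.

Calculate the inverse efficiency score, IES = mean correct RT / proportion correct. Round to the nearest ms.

Correct trials (n=11): 665, 536, 538, 623, 691, 528, 629, 470, 559, 691, 533
Mean correct RT = 6463/11 = 587.5455 ms
Proportion correct = 11/13
IES = 587.5455 / (11/13) = 694.372 ms

694 ms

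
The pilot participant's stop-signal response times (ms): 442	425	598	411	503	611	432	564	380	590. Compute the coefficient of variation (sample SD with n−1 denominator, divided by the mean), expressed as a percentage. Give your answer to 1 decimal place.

17.8%

n = 10, Σ = 4956, M = 495.6000
Σ(x−M)² = 69870.400; s = √(69870.400/9) = 88.1100
CV = 88.1100 / 495.6000 = 0.17778 = 17.778%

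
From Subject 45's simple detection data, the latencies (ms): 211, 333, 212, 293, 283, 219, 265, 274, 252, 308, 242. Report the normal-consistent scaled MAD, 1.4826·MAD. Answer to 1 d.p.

41.5 ms

Sorted: 211, 212, 219, 242, 252, 265, 274, 283, 293, 308, 333 → median = 265
|x − 265| sorted: 0, 9, 13, 18, 23, 28, 43, 46, 53, 54, 68 → MAD = 28
Robust SD ≈ 1.4826 × 28 = 41.513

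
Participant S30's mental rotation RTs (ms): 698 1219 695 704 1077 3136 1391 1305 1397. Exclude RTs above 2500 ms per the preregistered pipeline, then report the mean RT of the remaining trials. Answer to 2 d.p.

Excluded: 3136
Retained (n=8): Σ = 8486
Mean = 8486/8 = 1060.7500

1060.75 ms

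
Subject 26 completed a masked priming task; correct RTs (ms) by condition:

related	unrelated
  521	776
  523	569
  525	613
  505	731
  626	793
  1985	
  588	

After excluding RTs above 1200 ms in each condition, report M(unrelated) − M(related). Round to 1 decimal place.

related: exclude 1985
M(related) = 3288/6 = 548.000
M(unrelated) = 3482/5 = 696.400
Difference = 696.400 − 548.000 = 148.400 ms

148.4 ms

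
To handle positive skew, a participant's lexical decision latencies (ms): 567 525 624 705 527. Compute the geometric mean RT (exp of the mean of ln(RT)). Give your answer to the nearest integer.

ln(RT): 6.3404, 6.2634, 6.4362, 6.5582, 6.2672
Mean ln(RT) = 31.8653/5 = 6.37306
Geometric mean = exp(6.37306) = 585.85 ms

586 ms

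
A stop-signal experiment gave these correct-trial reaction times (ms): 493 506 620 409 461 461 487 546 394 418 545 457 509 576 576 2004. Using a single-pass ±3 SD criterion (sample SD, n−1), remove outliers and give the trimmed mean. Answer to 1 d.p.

n = 16, ΣRT = 9462, M = 591.375
Σ(x−M)² = 2189985.75; s = √(2189985.75/15) = 382.098
Cutoffs: 591.375 ± 3·382.098 → [-554.9, 1737.7]
Outside: 2004 → excluded.
Retained (n=15): Σ = 7458, mean = 7458/15 = 497.200

497.2 ms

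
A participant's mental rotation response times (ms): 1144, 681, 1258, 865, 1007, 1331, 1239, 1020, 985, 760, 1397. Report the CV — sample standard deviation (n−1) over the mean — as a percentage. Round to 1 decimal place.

22.0%

n = 11, Σ = 11687, M = 1062.4545
Σ(x−M)² = 546944.727; s = √(546944.727/10) = 233.8685
CV = 233.8685 / 1062.4545 = 0.22012 = 22.012%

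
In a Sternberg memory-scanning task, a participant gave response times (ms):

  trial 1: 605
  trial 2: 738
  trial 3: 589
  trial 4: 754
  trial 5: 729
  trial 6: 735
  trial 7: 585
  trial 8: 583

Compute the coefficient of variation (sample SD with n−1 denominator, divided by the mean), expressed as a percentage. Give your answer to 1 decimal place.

12.0%

n = 8, Σ = 5318, M = 664.7500
Σ(x−M)² = 44745.500; s = √(44745.500/7) = 79.9513
CV = 79.9513 / 664.7500 = 0.12027 = 12.027%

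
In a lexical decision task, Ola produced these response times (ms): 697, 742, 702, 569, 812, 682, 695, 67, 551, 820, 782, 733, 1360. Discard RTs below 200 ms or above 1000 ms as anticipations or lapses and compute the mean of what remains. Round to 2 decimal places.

Excluded: 67, 1360
Retained (n=11): Σ = 7785
Mean = 7785/11 = 707.7273

707.73 ms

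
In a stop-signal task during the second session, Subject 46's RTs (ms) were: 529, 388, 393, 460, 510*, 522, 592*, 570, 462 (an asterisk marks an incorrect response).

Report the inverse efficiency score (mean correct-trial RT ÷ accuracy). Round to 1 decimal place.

610.5 ms

Correct trials (n=7): 529, 388, 393, 460, 522, 570, 462
Mean correct RT = 3324/7 = 474.8571 ms
Proportion correct = 7/9
IES = 474.8571 / (7/9) = 610.531 ms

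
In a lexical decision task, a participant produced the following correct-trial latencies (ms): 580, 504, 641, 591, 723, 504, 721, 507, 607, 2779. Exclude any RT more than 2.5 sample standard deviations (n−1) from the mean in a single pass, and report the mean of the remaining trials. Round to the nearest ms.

598 ms

n = 10, ΣRT = 8157, M = 815.700
Σ(x−M)² = 4341838.10; s = √(4341838.10/9) = 694.569
Cutoffs: 815.700 ± 2.5·694.569 → [-920.7, 2552.1]
Outside: 2779 → excluded.
Retained (n=9): Σ = 5378, mean = 5378/9 = 597.556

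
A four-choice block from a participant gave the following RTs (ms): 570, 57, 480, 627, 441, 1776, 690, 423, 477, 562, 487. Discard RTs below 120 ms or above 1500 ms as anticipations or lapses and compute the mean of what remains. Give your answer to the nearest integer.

Excluded: 57, 1776
Retained (n=9): Σ = 4757
Mean = 4757/9 = 528.5556

529 ms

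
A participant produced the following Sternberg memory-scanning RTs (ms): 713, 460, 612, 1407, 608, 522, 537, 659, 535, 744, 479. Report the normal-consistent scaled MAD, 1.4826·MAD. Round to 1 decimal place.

Sorted: 460, 479, 522, 535, 537, 608, 612, 659, 713, 744, 1407 → median = 608
|x − 608| sorted: 0, 4, 51, 71, 73, 86, 105, 129, 136, 148, 799 → MAD = 86
Robust SD ≈ 1.4826 × 86 = 127.504

127.5 ms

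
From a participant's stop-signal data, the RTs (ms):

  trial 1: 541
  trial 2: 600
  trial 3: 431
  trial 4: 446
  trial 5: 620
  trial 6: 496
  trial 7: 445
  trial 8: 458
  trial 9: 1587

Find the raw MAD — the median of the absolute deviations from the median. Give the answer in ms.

51 ms

Sorted: 431, 445, 446, 458, 496, 541, 600, 620, 1587 → median = 496
|x − 496|: 45, 104, 65, 50, 124, 0, 51, 38, 1091
Sorted deviations: 0, 38, 45, 50, 51, 65, 104, 124, 1091 → MAD = 51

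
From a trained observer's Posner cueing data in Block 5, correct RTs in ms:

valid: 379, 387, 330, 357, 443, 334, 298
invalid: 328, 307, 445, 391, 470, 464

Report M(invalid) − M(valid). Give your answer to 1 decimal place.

M(valid) = 2528/7 = 361.143
M(invalid) = 2405/6 = 400.833
Difference = 400.833 − 361.143 = 39.690 ms

39.7 ms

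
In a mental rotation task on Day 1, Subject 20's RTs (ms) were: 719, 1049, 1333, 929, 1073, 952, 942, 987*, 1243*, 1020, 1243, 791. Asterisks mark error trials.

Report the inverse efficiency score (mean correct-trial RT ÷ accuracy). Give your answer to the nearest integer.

Correct trials (n=10): 719, 1049, 1333, 929, 1073, 952, 942, 1020, 1243, 791
Mean correct RT = 10051/10 = 1005.1000 ms
Proportion correct = 10/12
IES = 1005.1000 / (10/12) = 1206.120 ms

1206 ms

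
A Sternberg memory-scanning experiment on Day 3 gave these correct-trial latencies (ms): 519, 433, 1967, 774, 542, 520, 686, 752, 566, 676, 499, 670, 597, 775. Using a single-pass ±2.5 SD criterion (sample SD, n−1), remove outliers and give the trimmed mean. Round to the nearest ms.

n = 14, ΣRT = 9976, M = 712.571
Σ(x−M)² = 1848933.43; s = √(1848933.43/13) = 377.128
Cutoffs: 712.571 ± 2.5·377.128 → [-230.2, 1655.4]
Outside: 1967 → excluded.
Retained (n=13): Σ = 8009, mean = 8009/13 = 616.077

616 ms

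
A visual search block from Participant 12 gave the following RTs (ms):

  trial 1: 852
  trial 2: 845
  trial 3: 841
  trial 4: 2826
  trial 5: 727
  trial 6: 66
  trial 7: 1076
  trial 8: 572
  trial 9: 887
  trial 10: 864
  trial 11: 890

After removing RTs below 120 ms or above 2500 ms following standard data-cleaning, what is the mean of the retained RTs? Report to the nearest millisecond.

839 ms

Excluded: 66, 2826
Retained (n=9): Σ = 7554
Mean = 7554/9 = 839.3333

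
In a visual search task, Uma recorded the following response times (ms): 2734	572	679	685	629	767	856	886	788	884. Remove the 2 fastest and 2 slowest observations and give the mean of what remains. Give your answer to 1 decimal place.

776.5 ms

Sorted: 572, 629, 679, 685, 767, 788, 856, 884, 886, 2734
Drop lowest 2 (572, 629) and highest 2 (886, 2734)
Remaining (n=6): Σ = 4659, mean = 4659/6 = 776.500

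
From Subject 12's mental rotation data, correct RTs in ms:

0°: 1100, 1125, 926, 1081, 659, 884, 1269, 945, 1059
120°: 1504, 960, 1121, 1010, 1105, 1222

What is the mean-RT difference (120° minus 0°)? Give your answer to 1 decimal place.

148.3 ms

M(0°) = 9048/9 = 1005.333
M(120°) = 6922/6 = 1153.667
Difference = 1153.667 − 1005.333 = 148.333 ms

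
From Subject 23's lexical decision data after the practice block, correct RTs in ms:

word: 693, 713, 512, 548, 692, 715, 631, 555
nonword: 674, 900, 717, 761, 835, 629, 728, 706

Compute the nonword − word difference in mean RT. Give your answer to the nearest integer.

M(word) = 5059/8 = 632.375
M(nonword) = 5950/8 = 743.750
Difference = 743.750 − 632.375 = 111.375 ms

111 ms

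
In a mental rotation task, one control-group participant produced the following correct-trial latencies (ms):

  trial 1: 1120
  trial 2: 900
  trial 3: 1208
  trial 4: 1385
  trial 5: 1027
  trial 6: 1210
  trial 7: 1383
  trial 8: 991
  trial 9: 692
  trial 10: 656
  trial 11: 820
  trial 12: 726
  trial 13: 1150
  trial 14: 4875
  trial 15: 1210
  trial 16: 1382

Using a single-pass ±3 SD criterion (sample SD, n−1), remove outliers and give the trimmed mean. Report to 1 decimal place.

n = 16, ΣRT = 20735, M = 1295.938
Σ(x−M)² = 14555048.94; s = √(14555048.94/15) = 985.057
Cutoffs: 1295.938 ± 3·985.057 → [-1659.2, 4251.1]
Outside: 4875 → excluded.
Retained (n=15): Σ = 15860, mean = 15860/15 = 1057.333

1057.3 ms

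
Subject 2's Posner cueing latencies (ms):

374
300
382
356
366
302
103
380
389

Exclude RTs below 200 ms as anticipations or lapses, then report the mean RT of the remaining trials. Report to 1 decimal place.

356.1 ms

Excluded: 103
Retained (n=8): Σ = 2849
Mean = 2849/8 = 356.1250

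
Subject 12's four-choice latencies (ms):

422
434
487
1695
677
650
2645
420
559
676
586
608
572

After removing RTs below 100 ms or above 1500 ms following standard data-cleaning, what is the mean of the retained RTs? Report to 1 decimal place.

553.7 ms

Excluded: 1695, 2645
Retained (n=11): Σ = 6091
Mean = 6091/11 = 553.7273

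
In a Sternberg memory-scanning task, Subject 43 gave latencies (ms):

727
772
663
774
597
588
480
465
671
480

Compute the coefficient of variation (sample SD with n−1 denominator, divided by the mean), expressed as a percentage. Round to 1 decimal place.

n = 10, Σ = 6217, M = 621.7000
Σ(x−M)² = 127468.100; s = √(127468.100/9) = 119.0089
CV = 119.0089 / 621.7000 = 0.19142 = 19.142%

19.1%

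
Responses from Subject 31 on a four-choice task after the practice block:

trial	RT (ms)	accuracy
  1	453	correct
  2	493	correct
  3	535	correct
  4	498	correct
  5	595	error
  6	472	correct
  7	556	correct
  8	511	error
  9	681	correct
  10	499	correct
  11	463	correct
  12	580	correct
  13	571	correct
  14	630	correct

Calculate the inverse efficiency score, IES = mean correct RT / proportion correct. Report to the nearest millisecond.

Correct trials (n=12): 453, 493, 535, 498, 472, 556, 681, 499, 463, 580, 571, 630
Mean correct RT = 6431/12 = 535.9167 ms
Proportion correct = 12/14
IES = 535.9167 / (12/14) = 625.236 ms

625 ms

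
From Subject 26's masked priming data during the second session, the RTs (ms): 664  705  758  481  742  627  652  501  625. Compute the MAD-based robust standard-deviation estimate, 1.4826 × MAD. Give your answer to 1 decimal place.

78.6 ms

Sorted: 481, 501, 625, 627, 652, 664, 705, 742, 758 → median = 652
|x − 652| sorted: 0, 12, 25, 27, 53, 90, 106, 151, 171 → MAD = 53
Robust SD ≈ 1.4826 × 53 = 78.578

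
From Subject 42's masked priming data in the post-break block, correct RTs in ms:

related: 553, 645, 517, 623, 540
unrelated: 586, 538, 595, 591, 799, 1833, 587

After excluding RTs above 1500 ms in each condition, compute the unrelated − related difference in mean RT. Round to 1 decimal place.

unrelated: exclude 1833
M(related) = 2878/5 = 575.600
M(unrelated) = 3696/6 = 616.000
Difference = 616.000 − 575.600 = 40.400 ms

40.4 ms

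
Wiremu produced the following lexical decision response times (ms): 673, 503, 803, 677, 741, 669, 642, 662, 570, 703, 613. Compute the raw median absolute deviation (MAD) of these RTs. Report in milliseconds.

34 ms

Sorted: 503, 570, 613, 642, 662, 669, 673, 677, 703, 741, 803 → median = 669
|x − 669|: 4, 166, 134, 8, 72, 0, 27, 7, 99, 34, 56
Sorted deviations: 0, 4, 7, 8, 27, 34, 56, 72, 99, 134, 166 → MAD = 34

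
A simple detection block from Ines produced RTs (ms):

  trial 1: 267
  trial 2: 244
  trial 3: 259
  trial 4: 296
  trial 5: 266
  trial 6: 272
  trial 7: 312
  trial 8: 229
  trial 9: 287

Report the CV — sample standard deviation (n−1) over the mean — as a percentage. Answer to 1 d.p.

n = 9, Σ = 2432, M = 270.2222
Σ(x−M)² = 5235.556; s = √(5235.556/8) = 25.5821
CV = 25.5821 / 270.2222 = 0.09467 = 9.467%

9.5%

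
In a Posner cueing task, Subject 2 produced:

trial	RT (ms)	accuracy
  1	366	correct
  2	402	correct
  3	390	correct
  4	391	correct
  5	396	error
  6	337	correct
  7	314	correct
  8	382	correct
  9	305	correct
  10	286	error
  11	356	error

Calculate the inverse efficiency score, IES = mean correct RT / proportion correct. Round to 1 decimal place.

496.2 ms

Correct trials (n=8): 366, 402, 390, 391, 337, 314, 382, 305
Mean correct RT = 2887/8 = 360.8750 ms
Proportion correct = 8/11
IES = 360.8750 / (8/11) = 496.203 ms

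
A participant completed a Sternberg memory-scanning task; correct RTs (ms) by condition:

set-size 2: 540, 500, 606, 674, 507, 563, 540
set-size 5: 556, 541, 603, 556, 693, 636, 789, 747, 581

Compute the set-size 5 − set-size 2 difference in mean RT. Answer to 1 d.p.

72.1 ms

M(set-size 2) = 3930/7 = 561.429
M(set-size 5) = 5702/9 = 633.556
Difference = 633.556 − 561.429 = 72.127 ms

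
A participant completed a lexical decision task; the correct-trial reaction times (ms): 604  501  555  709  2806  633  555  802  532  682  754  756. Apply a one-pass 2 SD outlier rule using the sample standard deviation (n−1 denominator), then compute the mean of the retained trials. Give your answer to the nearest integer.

n = 12, ΣRT = 9889, M = 824.083
Σ(x−M)² = 4390916.92; s = √(4390916.92/11) = 631.802
Cutoffs: 824.083 ± 2·631.802 → [-439.5, 2087.7]
Outside: 2806 → excluded.
Retained (n=11): Σ = 7083, mean = 7083/11 = 643.909

644 ms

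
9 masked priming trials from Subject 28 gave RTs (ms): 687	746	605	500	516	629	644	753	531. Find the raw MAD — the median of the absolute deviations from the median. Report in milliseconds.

98 ms

Sorted: 500, 516, 531, 605, 629, 644, 687, 746, 753 → median = 629
|x − 629|: 58, 117, 24, 129, 113, 0, 15, 124, 98
Sorted deviations: 0, 15, 24, 58, 98, 113, 117, 124, 129 → MAD = 98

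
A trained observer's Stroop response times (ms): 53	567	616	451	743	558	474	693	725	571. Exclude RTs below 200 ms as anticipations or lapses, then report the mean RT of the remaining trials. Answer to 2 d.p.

Excluded: 53
Retained (n=9): Σ = 5398
Mean = 5398/9 = 599.7778

599.78 ms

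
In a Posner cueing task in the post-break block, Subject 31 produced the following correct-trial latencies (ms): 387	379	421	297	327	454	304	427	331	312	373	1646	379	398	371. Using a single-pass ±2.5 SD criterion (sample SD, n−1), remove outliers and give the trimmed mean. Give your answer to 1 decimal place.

n = 15, ΣRT = 6806, M = 453.733
Σ(x−M)² = 1553576.93; s = √(1553576.93/14) = 333.121
Cutoffs: 453.733 ± 2.5·333.121 → [-379.1, 1286.5]
Outside: 1646 → excluded.
Retained (n=14): Σ = 5160, mean = 5160/14 = 368.571

368.6 ms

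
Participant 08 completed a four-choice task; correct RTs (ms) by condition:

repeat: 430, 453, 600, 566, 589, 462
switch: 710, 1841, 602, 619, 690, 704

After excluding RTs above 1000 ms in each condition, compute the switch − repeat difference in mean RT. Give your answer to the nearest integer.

148 ms

switch: exclude 1841
M(repeat) = 3100/6 = 516.667
M(switch) = 3325/5 = 665.000
Difference = 665.000 − 516.667 = 148.333 ms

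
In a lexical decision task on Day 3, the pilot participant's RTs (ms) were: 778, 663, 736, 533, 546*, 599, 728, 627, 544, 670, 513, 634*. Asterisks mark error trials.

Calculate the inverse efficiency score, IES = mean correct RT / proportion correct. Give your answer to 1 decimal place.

Correct trials (n=10): 778, 663, 736, 533, 599, 728, 627, 544, 670, 513
Mean correct RT = 6391/10 = 639.1000 ms
Proportion correct = 10/12
IES = 639.1000 / (10/12) = 766.920 ms

766.9 ms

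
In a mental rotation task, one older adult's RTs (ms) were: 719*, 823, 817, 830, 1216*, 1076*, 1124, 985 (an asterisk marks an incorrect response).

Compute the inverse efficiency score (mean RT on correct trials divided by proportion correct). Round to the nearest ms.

Correct trials (n=5): 823, 817, 830, 1124, 985
Mean correct RT = 4579/5 = 915.8000 ms
Proportion correct = 5/8
IES = 915.8000 / (5/8) = 1465.280 ms

1465 ms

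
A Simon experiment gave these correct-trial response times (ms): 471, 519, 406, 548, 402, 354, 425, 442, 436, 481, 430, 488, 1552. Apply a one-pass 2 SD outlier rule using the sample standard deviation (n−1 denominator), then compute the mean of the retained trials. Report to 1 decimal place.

450.2 ms

n = 13, ΣRT = 6954, M = 534.923
Σ(x−M)² = 1152600.92; s = √(1152600.92/12) = 309.919
Cutoffs: 534.923 ± 2·309.919 → [-84.9, 1154.8]
Outside: 1552 → excluded.
Retained (n=12): Σ = 5402, mean = 5402/12 = 450.167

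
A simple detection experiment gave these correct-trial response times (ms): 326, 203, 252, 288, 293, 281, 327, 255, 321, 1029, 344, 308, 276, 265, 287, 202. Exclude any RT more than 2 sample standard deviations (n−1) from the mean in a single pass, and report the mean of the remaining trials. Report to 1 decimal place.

281.9 ms

n = 16, ΣRT = 5257, M = 328.562
Σ(x−M)² = 548099.94; s = √(548099.94/15) = 191.154
Cutoffs: 328.562 ± 2·191.154 → [-53.7, 710.9]
Outside: 1029 → excluded.
Retained (n=15): Σ = 4228, mean = 4228/15 = 281.867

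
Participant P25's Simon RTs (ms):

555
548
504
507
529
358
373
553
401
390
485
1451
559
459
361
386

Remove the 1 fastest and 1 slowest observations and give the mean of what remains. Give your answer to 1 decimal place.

Sorted: 358, 361, 373, 386, 390, 401, 459, 485, 504, 507, 529, 548, 553, 555, 559, 1451
Drop lowest 1 (358) and highest 1 (1451)
Remaining (n=14): Σ = 6610, mean = 6610/14 = 472.143

472.1 ms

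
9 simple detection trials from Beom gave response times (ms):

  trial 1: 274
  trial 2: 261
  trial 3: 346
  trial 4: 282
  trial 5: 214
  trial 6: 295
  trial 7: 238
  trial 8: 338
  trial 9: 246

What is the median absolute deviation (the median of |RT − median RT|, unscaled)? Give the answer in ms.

Sorted: 214, 238, 246, 261, 274, 282, 295, 338, 346 → median = 274
|x − 274|: 0, 13, 72, 8, 60, 21, 36, 64, 28
Sorted deviations: 0, 8, 13, 21, 28, 36, 60, 64, 72 → MAD = 28

28 ms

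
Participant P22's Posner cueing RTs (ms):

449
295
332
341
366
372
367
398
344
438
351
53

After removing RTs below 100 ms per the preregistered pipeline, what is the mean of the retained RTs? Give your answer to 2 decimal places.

Excluded: 53
Retained (n=11): Σ = 4053
Mean = 4053/11 = 368.4545

368.45 ms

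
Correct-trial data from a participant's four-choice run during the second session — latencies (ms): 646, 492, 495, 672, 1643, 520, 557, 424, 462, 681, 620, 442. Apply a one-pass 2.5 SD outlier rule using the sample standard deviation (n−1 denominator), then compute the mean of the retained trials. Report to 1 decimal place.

n = 12, ΣRT = 7654, M = 637.833
Σ(x−M)² = 1190855.67; s = √(1190855.67/11) = 329.028
Cutoffs: 637.833 ± 2.5·329.028 → [-184.7, 1460.4]
Outside: 1643 → excluded.
Retained (n=11): Σ = 6011, mean = 6011/11 = 546.455

546.5 ms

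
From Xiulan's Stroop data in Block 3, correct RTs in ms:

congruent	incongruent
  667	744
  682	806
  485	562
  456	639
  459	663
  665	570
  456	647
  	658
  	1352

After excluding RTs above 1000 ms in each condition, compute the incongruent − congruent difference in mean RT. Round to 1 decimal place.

incongruent: exclude 1352
M(congruent) = 3870/7 = 552.857
M(incongruent) = 5289/8 = 661.125
Difference = 661.125 − 552.857 = 108.268 ms

108.3 ms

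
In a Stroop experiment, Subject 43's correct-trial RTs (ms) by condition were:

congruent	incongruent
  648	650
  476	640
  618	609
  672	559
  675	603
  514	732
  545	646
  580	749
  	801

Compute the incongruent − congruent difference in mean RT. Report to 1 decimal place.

M(congruent) = 4728/8 = 591.000
M(incongruent) = 5989/9 = 665.444
Difference = 665.444 − 591.000 = 74.444 ms

74.4 ms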